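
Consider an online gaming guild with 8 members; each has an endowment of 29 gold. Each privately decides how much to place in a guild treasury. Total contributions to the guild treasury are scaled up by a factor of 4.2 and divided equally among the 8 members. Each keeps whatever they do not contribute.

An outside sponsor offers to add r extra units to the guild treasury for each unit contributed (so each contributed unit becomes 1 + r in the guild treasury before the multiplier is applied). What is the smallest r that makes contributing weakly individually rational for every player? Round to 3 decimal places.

With matching at rate r, one contributed unit becomes (1 + r) in the guild treasury and returns 4.2 × (1 + r) / 8 to the contributor.
Setting this equal to 1: 1 + r = 8/4.2 = 1.9048.
So the minimum matching rate is r = 1.9048 − 1 = 0.905.

0.905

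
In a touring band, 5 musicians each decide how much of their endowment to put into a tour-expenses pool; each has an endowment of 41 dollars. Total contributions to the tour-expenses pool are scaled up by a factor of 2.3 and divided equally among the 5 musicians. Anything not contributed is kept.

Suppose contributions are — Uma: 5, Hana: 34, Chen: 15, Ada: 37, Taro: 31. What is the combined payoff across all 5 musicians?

Total contributed: 5 + 34 + 15 + 37 + 31 = 122; total kept: 5 × 41 − 122 = 83.
The tour-expenses pool pays out 2.3 × 122 = 280.60 in aggregate.
Group total = 83 + 280.60 = 363.60.

363.60 dollars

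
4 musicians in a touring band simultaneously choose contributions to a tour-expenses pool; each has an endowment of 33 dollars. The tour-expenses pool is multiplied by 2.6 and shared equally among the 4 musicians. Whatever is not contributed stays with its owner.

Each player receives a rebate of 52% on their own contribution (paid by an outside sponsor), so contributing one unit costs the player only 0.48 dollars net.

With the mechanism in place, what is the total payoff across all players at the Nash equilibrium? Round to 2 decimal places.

With the mechanism, a contributed unit returns (2.6/4) / 0.48 = 1.3542 per unit of net cost to the contributor — now above 1 — so contributing fully is weakly dominant for every player.
So the Nash equilibrium is full contribution by all 4; the group earns 4 × (33 × 0.52 + 2.6 × 33) = 411.84.

411.84 dollars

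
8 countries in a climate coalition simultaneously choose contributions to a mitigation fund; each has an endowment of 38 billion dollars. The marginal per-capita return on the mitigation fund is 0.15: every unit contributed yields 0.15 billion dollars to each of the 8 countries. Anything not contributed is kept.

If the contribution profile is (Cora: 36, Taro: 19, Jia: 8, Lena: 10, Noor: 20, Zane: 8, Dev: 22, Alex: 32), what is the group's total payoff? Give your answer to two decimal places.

Total contributed: 36 + 19 + 8 + 10 + 20 + 8 + 22 + 32 = 155; total kept: 8 × 38 − 155 = 149.
The mitigation fund pays out 0.15 × 8 × 155 = 186.00 in aggregate.
Group total = 149 + 186.00 = 335.00.

335.00 billion dollars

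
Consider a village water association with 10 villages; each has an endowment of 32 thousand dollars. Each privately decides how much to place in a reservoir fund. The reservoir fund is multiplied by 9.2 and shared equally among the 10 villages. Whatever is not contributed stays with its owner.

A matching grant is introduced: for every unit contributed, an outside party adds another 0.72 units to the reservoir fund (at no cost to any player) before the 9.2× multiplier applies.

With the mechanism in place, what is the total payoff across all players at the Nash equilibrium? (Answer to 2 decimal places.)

With the mechanism, a contributed unit returns 9.2 × 1.72 / 10 = 1.5824 per unit of net cost to the contributor — now above 1 — so contributing fully is weakly dominant for every player.
So the Nash equilibrium is full contribution by all 10; the group earns 9.2 × 1.72 × 320 = 5063.68.

5063.68 thousand dollars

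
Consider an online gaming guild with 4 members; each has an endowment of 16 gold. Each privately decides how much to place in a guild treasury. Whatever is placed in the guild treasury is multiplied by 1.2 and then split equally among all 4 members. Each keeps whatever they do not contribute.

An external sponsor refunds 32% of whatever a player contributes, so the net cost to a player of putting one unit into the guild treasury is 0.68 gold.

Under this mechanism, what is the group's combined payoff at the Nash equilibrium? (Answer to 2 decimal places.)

64.00 gold

With the mechanism, a contributed unit returns (1.2/4) / 0.68 = 0.4412 per unit of net cost — still below 1 — so contributing 0 remains dominant for every player.
At the Nash equilibrium no one contributes; group total payoff = 4 × 16 = 64.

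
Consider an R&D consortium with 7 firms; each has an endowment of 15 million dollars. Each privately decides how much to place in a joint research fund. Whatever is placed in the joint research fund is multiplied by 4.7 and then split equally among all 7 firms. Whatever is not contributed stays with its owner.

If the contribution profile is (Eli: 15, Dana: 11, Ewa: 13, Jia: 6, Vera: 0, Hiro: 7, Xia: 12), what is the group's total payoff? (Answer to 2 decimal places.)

341.80 million dollars

Total contributed: 15 + 11 + 13 + 6 + 0 + 7 + 12 = 64; total kept: 7 × 15 − 64 = 41.
The joint research fund pays out 4.7 × 64 = 300.80 in aggregate.
Group total = 41 + 300.80 = 341.80.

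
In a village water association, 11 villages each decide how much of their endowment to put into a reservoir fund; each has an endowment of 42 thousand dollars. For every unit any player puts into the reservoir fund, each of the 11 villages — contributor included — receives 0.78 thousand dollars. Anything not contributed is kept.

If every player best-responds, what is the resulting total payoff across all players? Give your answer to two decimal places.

462.00 thousand dollars

The private return per contributed unit is 0.78 < 1, so contributing 0 is dominant for every player. At the Nash equilibrium everyone keeps their 42, and the group total is 11 × 42 = 462.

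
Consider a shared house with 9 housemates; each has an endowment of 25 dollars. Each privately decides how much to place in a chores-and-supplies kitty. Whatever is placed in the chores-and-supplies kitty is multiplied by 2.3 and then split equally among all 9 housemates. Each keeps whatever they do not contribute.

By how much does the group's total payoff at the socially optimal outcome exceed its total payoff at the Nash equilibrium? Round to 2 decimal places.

Each contributed unit returns 2.3/9 = 0.2556 to its contributor — below 1 — so contributing 0 is dominant for every player. At the Nash equilibrium everyone keeps their 25, and the group total is 9 × 25 = 225.
Each contributed unit returns 2.300 to the group as a whole (0.2556 to each of 9 players), which exceeds 1, so the social optimum is full contribution: group total = 2.300 × 225 = 517.50.
Efficiency loss = 517.50 − 225 = 292.50.

292.50 dollars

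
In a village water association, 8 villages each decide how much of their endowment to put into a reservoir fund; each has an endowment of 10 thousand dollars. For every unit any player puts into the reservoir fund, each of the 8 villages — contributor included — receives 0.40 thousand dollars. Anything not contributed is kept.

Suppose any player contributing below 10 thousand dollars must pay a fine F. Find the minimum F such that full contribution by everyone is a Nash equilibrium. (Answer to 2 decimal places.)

6.00 thousand dollars

Given the others contribute fully, the best deviation is to contribute 0 (any partial contribution still incurs the fine and gives up units whose private return 0.40 is below 1).
Deviating from 10 to 0 saves 10 thousand dollars but forfeits the deviator's share of the drop in the reservoir fund: 0.40 × 10 = 4.00.
So the deviation gain is 10 − 4.00 = 6.00, and the fine must be at least 6.00 thousand dollars to wipe it out.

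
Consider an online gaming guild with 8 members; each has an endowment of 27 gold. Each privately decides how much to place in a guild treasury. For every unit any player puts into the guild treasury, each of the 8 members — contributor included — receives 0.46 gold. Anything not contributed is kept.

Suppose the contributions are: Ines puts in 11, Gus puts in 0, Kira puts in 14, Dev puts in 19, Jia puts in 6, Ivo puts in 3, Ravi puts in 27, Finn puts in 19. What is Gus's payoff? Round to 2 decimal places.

Total contributed: 11 + 0 + 14 + 19 + 6 + 3 + 27 + 19 = 99.
Each receives 0.46 × 99 = 45.54 from the guild treasury.
Gus keeps 27 − 0 = 27, so Gus's payoff is 27 + 45.54 = 72.54.

72.54 gold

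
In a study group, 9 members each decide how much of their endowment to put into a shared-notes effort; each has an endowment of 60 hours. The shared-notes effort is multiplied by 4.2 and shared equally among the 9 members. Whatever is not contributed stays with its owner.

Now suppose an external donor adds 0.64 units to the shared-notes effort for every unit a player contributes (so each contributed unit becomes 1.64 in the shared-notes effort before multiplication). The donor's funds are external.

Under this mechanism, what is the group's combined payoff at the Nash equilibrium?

With the mechanism, a contributed unit returns 4.2 × 1.64 / 9 = 0.7653 per unit of net cost — still below 1 — so contributing 0 remains dominant for every player.
Everyone keeps their endowment and the group total is 9 × 60 = 540.

540.00 hours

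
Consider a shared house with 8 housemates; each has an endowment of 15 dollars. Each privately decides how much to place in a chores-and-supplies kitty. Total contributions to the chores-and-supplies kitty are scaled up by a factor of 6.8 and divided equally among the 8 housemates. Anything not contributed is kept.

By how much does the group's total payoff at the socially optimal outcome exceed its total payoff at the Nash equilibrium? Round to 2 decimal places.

696.00 dollars

Each contributed unit returns 6.8/8 = 0.8500 to its contributor — below 1 — so contributing 0 is dominant for every player. At the Nash equilibrium everyone keeps their 15, and the group total is 8 × 15 = 120.
Each contributed unit returns 6.800 to the group as a whole (0.8500 to each of 8 players), which exceeds 1, so the social optimum is full contribution: group total = 6.800 × 120 = 816.00.
Efficiency loss = 816.00 − 120 = 696.00.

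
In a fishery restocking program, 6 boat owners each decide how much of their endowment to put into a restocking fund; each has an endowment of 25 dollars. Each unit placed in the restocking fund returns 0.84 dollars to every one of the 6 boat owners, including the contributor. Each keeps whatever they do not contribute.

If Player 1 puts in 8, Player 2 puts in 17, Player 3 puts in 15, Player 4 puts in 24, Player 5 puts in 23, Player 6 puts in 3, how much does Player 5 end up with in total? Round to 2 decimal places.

Total contributed: 8 + 17 + 15 + 24 + 23 + 3 = 90.
Each receives 0.84 × 90 = 75.60 from the restocking fund.
Player 5 keeps 25 − 23 = 2, so Player 5's payoff is 2 + 75.60 = 77.60.

77.60 dollars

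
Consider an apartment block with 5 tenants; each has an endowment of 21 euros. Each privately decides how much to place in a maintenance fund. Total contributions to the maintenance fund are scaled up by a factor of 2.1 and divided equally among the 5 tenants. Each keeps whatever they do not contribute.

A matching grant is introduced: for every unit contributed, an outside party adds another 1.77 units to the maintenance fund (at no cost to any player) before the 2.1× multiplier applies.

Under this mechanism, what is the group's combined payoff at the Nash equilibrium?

610.79 euros

With the mechanism, a contributed unit returns 2.1 × 2.77 / 5 = 1.1634 per unit of net cost to the contributor — now above 1 — so contributing fully is weakly dominant for every player.
At the Nash equilibrium everyone contributes 21. Group total payoff = 2.1 × 2.77 × 105 = 610.79.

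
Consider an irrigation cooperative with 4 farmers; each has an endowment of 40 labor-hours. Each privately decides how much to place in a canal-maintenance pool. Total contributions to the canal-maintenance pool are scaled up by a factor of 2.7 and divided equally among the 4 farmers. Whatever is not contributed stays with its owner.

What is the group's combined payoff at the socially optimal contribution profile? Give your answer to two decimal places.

432.00 labor-hours

Each contributed unit returns 2.700 to the group as a whole (0.6750 to each of 4 players), which exceeds 1, so the social optimum is full contribution: group total = 2.700 × 160 = 432.00.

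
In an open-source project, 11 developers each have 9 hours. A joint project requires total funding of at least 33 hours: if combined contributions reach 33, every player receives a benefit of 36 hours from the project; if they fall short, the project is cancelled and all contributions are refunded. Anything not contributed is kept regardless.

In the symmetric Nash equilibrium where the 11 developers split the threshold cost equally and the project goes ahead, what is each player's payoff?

Equal share of the threshold: 33/11 = 3.
At this profile no one gains by cutting their contribution: any cut drops the total below 33, the project is cancelled, contributions are refunded, and the deviator ends with 9, which is less than 9 − 3 + 36 = 42. Contributing more than 3 just wastes the excess. So contributing exactly 3 is a best response.
Each player's payoff: 9 − 3 + 36 = 42.

42 hours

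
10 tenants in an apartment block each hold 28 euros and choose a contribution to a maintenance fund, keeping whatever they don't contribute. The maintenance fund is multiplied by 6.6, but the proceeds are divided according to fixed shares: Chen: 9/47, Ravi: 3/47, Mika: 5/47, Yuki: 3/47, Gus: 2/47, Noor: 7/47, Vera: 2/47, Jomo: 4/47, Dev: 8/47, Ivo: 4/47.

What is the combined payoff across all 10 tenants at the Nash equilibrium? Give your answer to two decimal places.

593.60 euros

Player j's private return per contributed unit is 6.6 × (j's share). Contributing is weakly dominant for j when that share is at least 1/6.6 = 0.1515, and contributing 0 is dominant otherwise.
The shares above 0.1515 belong to Chen and Dev, contributing 28 each; the remaining 8 contribute 0. Total contributed: 56.
The maintenance fund pays out 6.6 × 56 = 369.60 in total (split across the unequal shares, but the aggregate is all that matters for the group sum).
The 8 free-riders keep 28 each, adding 224. Group total = 224 + 369.60 = 593.60.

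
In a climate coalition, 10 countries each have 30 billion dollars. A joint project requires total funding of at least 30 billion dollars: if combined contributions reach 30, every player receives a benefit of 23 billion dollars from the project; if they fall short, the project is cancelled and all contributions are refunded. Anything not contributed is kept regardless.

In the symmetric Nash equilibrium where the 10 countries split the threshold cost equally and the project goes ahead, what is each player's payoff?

50 billion dollars

Equal share of the threshold: 30/10 = 3.
At this profile no one gains by cutting their contribution: any cut drops the total below 30, the project is cancelled, contributions are refunded, and the deviator ends with 30, which is less than 30 − 3 + 23 = 50. Contributing more than 3 just wastes the excess. So contributing exactly 3 is a best response.
Each player's payoff: 30 − 3 + 23 = 50.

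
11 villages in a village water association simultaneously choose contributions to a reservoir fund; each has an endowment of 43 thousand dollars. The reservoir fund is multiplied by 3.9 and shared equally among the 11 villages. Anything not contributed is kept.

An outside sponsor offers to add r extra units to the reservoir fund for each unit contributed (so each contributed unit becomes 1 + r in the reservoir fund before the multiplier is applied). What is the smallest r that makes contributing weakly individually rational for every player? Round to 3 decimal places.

With matching at rate r, one contributed unit becomes (1 + r) in the reservoir fund and returns 3.9 × (1 + r) / 11 to the contributor.
Setting this equal to 1: 1 + r = 11/3.9 = 2.8205.
So the minimum matching rate is r = 2.8205 − 1 = 1.821.

1.821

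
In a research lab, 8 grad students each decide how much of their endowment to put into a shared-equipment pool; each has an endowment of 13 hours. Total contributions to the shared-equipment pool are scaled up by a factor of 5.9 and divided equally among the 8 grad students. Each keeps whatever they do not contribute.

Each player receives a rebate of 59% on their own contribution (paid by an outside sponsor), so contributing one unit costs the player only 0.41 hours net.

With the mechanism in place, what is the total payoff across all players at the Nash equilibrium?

674.96 hours

Under the mechanism each unit contributed yields (5.9/8) / 0.41 = 1.7988 back to its contributor per unit of net cost, which exceeds 1, making full contribution the dominant choice for everyone.
At the Nash equilibrium everyone contributes 13. Group total payoff = 8 × (13 × 0.59 + 5.9 × 13) = 674.96.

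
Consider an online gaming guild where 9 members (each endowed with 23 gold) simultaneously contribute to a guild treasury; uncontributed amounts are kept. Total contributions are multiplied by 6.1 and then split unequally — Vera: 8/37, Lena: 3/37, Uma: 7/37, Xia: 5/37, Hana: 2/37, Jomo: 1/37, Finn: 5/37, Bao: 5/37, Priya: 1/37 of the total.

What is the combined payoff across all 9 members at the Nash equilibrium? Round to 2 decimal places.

Each unit j contributes comes back to j as 6.1 × (j's share), so j prefers to contribute only if that share exceeds 1/6.1 = 0.1639; otherwise keeping the unit dominates.
The shares above 0.1639 belong to Vera and Uma, contributing 23 each; the remaining 7 contribute 0. Total contributed: 46.
The guild treasury pays out 6.1 × 46 = 280.60 in total (split across the unequal shares, but the aggregate is all that matters for the group sum).
The 7 free-riders keep 23 each, adding 161. Group total = 161 + 280.60 = 441.60.

441.60 gold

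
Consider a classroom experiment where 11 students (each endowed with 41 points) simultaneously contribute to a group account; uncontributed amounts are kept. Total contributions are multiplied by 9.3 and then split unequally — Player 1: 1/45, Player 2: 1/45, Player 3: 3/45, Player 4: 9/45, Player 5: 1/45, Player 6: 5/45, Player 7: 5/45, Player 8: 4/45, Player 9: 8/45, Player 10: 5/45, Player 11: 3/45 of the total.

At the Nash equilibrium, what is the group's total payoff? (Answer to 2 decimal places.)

2152.50 points

Each unit j contributes comes back to j as 9.3 × (j's share), so j prefers to contribute only if that share exceeds 1/9.3 = 0.1075; otherwise keeping the unit dominates.
Player 4, Player 6, Player 7, Player 9 and Player 10 clear that bar, contributing 41 each; the remaining 6 contribute 0. Total contributed: 205.
The group account pays out 9.3 × 205 = 1906.50 in total (split across the unequal shares, but the aggregate is all that matters for the group sum).
The 6 free-riders keep 41 each, adding 246. Group total = 246 + 1906.50 = 2152.50.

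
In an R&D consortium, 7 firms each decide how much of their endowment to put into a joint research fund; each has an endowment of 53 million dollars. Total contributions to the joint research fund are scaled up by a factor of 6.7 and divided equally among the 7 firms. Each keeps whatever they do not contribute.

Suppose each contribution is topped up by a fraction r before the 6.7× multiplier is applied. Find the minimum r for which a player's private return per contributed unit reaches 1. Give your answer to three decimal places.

0.045

With matching at rate r, one contributed unit becomes (1 + r) in the joint research fund and returns 6.7 × (1 + r) / 7 to the contributor.
Setting this equal to 1: 1 + r = 7/6.7 = 1.0448.
So the minimum matching rate is r = 1.0448 − 1 = 0.045.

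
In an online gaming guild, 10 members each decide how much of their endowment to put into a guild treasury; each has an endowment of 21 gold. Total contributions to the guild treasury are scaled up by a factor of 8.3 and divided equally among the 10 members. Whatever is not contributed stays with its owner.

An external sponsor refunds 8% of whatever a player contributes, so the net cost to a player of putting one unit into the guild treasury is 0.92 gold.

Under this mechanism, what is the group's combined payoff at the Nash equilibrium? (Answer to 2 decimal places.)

With the mechanism, a contributed unit returns (8.3/10) / 0.92 = 0.9022 per unit of net cost — still below 1 — so contributing 0 remains dominant for every player.
Everyone keeps their endowment and the group total is 10 × 21 = 210.

210.00 gold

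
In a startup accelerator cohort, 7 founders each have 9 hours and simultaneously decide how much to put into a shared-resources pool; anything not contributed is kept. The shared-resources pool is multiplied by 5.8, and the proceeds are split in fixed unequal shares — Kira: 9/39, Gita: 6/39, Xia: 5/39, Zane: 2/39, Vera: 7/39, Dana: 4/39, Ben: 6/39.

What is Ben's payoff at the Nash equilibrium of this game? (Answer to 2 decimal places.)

Player j's private return per contributed unit is 5.8 × (j's share). Contributing is weakly dominant for j when that share is at least 1/5.8 = 0.1724, and contributing 0 is dominant otherwise.
The shares above 0.1724 belong to Kira and Vera, contributing 9 each; the remaining 5 contribute 0. Total contributed: 18.
Ben keeps 9 and receives 5.8 × 18 × 6/39 = 16.06 from the shared-resources pool, for a payoff of 25.06.

25.06 hours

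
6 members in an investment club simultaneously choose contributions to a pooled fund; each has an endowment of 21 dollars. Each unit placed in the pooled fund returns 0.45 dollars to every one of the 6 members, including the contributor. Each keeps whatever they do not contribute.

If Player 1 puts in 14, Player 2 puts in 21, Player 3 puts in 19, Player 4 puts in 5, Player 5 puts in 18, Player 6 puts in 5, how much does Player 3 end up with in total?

38.90 dollars

Total contributed: 14 + 21 + 19 + 5 + 18 + 5 = 82.
Each receives 0.45 × 82 = 36.90 from the pooled fund.
Player 3 keeps 21 − 19 = 2, so Player 3's payoff is 2 + 36.90 = 38.90.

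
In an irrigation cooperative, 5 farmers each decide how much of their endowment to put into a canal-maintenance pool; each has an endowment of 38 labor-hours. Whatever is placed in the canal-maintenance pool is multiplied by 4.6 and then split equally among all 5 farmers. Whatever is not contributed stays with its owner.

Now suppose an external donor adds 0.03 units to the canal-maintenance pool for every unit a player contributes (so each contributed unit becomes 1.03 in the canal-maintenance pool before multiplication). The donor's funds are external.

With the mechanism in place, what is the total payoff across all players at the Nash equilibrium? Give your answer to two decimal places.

Even with the mechanism, each unit contributed returns only 4.6 × 1.03 / 5 = 0.9476 per unit of net cost, so contributing nothing is still dominant.
Everyone keeps their endowment and the group total is 5 × 38 = 190.

190.00 labor-hours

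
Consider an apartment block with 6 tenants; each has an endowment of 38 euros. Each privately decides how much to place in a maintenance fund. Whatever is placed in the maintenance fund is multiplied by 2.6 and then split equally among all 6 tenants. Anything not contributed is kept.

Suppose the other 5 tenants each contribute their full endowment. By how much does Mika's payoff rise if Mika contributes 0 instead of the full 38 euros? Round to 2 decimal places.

Switching from a contribution of 38 to 0 lets Mika keep an extra 38 euros, but lowers the maintenance fund by 38, which costs Mika their own share of that drop: 2.6/6 × 38 = 16.47.
Net gain = 38 − 16.47 = 21.53. The private return per contributed unit (0.4333) is below 1, so free-riding is indeed the best response regardless of what the others do.

21.53 euros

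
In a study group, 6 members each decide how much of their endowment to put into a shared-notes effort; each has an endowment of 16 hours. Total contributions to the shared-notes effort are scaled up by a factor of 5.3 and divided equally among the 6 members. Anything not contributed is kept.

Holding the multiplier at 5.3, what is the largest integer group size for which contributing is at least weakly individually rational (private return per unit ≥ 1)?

Private return per unit is 5.3/(group size), which is ≥ 1 whenever the group size is ≤ 5.3.
The largest such integer is 5.

5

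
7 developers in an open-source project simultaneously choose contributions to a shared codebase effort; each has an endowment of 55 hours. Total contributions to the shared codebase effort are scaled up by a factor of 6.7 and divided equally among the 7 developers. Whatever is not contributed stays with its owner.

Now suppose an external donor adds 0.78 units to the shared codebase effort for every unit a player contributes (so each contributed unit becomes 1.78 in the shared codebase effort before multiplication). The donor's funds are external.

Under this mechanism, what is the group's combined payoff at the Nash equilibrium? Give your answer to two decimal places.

The effective private return per unit is now 6.7 × 1.78 / 7 = 1.7037 > 1, so every player's dominant strategy flips to full contribution.
At the Nash equilibrium everyone contributes 55. Group total payoff = 6.7 × 1.78 × 385 = 4591.51.

4591.51 hours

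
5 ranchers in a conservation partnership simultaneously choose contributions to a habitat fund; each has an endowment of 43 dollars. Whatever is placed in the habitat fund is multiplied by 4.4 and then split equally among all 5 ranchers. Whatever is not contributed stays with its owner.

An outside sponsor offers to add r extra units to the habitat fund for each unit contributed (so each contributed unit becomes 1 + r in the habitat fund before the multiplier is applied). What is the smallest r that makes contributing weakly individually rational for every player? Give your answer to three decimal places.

0.136

With matching at rate r, one contributed unit becomes (1 + r) in the habitat fund and returns 4.4 × (1 + r) / 5 to the contributor.
Setting this equal to 1: 1 + r = 5/4.4 = 1.1364.
So the minimum matching rate is r = 1.1364 − 1 = 0.136.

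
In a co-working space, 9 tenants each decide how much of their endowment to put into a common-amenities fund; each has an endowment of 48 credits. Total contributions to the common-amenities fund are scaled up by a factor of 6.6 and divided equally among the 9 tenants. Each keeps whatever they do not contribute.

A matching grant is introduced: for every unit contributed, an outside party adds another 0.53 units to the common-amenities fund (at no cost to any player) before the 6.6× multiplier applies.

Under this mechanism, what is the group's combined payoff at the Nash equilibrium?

4362.34 credits

Under the mechanism each unit contributed yields 6.6 × 1.53 / 9 = 1.1220 back to its contributor per unit of net cost, which exceeds 1, making full contribution the dominant choice for everyone.
At the Nash equilibrium everyone contributes 48. Group total payoff = 6.6 × 1.53 × 432 = 4362.34.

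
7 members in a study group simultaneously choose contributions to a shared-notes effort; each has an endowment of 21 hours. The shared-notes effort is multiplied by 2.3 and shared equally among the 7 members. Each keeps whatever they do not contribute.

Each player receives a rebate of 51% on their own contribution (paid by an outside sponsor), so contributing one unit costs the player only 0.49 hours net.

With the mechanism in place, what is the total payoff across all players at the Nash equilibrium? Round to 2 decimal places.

Even with the mechanism, each unit contributed returns only (2.3/7) / 0.49 = 0.6706 per unit of net cost, so contributing nothing is still dominant.
At the Nash equilibrium no one contributes; group total payoff = 7 × 21 = 147.

147.00 hours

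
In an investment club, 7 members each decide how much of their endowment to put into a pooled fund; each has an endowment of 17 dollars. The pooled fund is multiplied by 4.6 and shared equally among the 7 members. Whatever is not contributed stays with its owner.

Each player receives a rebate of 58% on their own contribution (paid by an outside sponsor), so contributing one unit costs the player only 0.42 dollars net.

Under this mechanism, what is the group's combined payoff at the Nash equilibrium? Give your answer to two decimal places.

The effective private return per unit is now (4.6/7) / 0.42 = 1.5646 > 1, so every player's dominant strategy flips to full contribution.
So the Nash equilibrium is full contribution by all 7; the group earns 7 × (17 × 0.58 + 4.6 × 17) = 616.42.

616.42 dollars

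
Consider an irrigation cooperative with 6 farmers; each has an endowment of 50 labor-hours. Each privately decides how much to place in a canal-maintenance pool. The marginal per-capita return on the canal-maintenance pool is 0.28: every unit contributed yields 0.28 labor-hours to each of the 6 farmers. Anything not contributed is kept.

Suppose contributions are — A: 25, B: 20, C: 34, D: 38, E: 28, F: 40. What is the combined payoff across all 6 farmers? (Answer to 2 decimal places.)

Total contributed: 25 + 20 + 34 + 38 + 28 + 40 = 185; total kept: 6 × 50 − 185 = 115.
The canal-maintenance pool pays out 0.28 × 6 × 185 = 310.80 in aggregate.
Group total = 115 + 310.80 = 425.80.

425.80 labor-hours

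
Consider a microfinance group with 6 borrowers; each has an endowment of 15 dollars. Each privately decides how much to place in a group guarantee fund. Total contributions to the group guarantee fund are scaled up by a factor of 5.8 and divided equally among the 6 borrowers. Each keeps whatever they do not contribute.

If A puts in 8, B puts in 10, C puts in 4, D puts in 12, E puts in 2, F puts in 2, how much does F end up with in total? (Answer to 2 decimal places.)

49.73 dollars

Total contributed: 8 + 10 + 4 + 12 + 2 + 2 = 38.
Each receives 5.8 × 38 / 6 = 36.73 from the group guarantee fund.
F keeps 15 − 2 = 13, so F's payoff is 13 + 36.73 = 49.73.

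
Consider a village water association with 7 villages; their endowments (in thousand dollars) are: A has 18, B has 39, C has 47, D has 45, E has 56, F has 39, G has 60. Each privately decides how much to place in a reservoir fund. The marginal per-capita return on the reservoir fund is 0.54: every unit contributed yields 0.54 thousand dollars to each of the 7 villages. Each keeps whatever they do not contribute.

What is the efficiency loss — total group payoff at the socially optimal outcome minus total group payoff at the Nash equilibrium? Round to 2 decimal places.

845.12 thousand dollars

The private return per contributed unit is 0.54 < 1 for everyone, so the Nash equilibrium is zero contribution and the group total is Σ E_j = 18 + 39 + 47 + 45 + 56 + 39 + 60 = 304.
Each contributed unit returns 3.780 to the group, so the social optimum is full contribution by everyone: group total = 3.780 × 304 = 1149.12.
Efficiency loss = (3.780 − 1) × 304 = 845.12.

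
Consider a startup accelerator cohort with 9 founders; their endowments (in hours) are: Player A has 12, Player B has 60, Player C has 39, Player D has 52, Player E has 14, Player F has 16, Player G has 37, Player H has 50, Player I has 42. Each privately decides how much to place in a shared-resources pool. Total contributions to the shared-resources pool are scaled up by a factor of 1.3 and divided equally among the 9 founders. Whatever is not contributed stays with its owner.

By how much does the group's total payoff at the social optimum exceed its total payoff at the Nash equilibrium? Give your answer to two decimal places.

96.60 hours

The private return per contributed unit is 1.3/9 = 0.1444 < 1 for every player regardless of endowment, so the Nash equilibrium is zero contribution and the group total is Σ E_j = 12 + 60 + 39 + 52 + 14 + 16 + 37 + 50 + 42 = 322.
Each contributed unit returns 1.300 to the group, so the social optimum is full contribution by everyone: group total = 1.300 × 322 = 418.60.
Efficiency loss = (1.300 − 1) × 322 = 96.60.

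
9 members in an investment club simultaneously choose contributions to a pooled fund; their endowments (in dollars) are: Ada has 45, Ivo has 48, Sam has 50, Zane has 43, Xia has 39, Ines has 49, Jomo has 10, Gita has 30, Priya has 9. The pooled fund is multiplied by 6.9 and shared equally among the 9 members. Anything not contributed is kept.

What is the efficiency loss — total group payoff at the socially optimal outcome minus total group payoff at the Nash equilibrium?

The private return per contributed unit is 6.9/9 = 0.7667 < 1 for every player regardless of endowment, so the Nash equilibrium is zero contribution and the group total is Σ E_j = 45 + 48 + 50 + 43 + 39 + 49 + 10 + 30 + 9 = 323.
Each contributed unit returns 6.900 to the group, so the social optimum is full contribution by everyone: group total = 6.900 × 323 = 2228.70.
Efficiency loss = (6.900 − 1) × 323 = 1905.70.

1905.70 dollars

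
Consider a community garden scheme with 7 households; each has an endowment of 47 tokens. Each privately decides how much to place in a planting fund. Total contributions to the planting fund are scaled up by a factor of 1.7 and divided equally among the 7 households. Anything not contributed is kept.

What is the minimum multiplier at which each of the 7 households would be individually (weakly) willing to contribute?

7

A contributed unit returns (multiplier)/7 to its contributor.
This reaches 1 exactly when the multiplier is 7.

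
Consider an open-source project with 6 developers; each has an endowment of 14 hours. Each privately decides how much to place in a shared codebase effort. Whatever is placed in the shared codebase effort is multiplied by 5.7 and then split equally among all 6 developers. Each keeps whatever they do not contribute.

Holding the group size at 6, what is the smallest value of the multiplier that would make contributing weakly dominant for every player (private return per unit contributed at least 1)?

6

A contributed unit returns (multiplier)/6 to its contributor.
This reaches 1 exactly when the multiplier is 6.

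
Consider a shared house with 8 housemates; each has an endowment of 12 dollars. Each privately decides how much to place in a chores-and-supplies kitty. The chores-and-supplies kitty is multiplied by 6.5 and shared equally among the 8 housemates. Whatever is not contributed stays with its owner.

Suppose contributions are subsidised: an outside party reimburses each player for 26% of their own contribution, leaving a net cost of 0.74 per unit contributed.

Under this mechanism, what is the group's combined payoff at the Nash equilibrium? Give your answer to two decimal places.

Under the mechanism each unit contributed yields (6.5/8) / 0.74 = 1.0980 back to its contributor per unit of net cost, which exceeds 1, making full contribution the dominant choice for everyone.
At the Nash equilibrium everyone contributes 12. Group total payoff = 8 × (12 × 0.26 + 6.5 × 12) = 648.96.

648.96 dollars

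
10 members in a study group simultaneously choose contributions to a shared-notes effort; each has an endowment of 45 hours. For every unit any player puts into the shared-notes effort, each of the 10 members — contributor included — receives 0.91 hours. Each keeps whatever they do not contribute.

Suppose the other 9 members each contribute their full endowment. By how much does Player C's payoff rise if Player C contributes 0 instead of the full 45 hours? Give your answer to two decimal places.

4.05 hours

Switching from a contribution of 45 to 0 lets Player C keep an extra 45 hours, but lowers the shared-notes effort by 45, which costs Player C their own share of that drop: 0.91 × 45 = 40.95.
Net gain = 45 − 40.95 = 4.05. The private return per contributed unit (0.91) is below 1, so free-riding is indeed the best response regardless of what the others do.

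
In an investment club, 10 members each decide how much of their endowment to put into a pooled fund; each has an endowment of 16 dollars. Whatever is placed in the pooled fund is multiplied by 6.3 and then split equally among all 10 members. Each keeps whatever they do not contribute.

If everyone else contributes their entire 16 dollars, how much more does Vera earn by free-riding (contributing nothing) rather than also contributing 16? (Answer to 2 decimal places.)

5.92 dollars

Switching from a contribution of 16 to 0 lets Vera keep an extra 16 dollars, but lowers the pooled fund by 16, which costs Vera their own share of that drop: 6.3/10 × 16 = 10.08.
Net gain = 16 − 10.08 = 5.92. The private return per contributed unit (0.6300) is below 1, so free-riding is indeed the best response regardless of what the others do.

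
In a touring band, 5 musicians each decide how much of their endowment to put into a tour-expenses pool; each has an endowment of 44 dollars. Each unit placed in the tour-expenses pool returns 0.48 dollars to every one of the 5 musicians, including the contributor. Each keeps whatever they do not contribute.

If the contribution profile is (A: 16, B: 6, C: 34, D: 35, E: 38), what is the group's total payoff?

Total contributed: 16 + 6 + 34 + 35 + 38 = 129; total kept: 5 × 44 − 129 = 91.
The tour-expenses pool pays out 0.48 × 5 × 129 = 309.60 in aggregate.
Group total = 91 + 309.60 = 400.60.

400.60 dollars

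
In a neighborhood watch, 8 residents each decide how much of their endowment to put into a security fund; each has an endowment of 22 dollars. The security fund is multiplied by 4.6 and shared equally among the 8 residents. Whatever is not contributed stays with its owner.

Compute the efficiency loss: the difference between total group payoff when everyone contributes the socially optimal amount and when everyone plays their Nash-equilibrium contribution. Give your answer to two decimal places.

633.60 dollars

Each contributed unit returns 4.6/8 = 0.5750 to its contributor — below 1 — so contributing 0 is dominant for every player. At the Nash equilibrium everyone keeps their 22, and the group total is 8 × 22 = 176.
Each contributed unit returns 4.600 to the group as a whole (0.5750 to each of 8 players), which exceeds 1, so the social optimum is full contribution: group total = 4.600 × 176 = 809.60.
Efficiency loss = 809.60 − 176 = 633.60.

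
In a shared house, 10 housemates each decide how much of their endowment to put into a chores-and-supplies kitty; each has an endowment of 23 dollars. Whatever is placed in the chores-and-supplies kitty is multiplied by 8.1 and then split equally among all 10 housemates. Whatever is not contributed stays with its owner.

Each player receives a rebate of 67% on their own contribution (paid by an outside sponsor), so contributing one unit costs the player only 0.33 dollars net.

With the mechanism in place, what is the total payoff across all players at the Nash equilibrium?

2017.10 dollars

With the mechanism, a contributed unit returns (8.1/10) / 0.33 = 2.4545 per unit of net cost to the contributor — now above 1 — so contributing fully is weakly dominant for every player.
At the Nash equilibrium everyone contributes 23. Group total payoff = 10 × (23 × 0.67 + 8.1 × 23) = 2017.10.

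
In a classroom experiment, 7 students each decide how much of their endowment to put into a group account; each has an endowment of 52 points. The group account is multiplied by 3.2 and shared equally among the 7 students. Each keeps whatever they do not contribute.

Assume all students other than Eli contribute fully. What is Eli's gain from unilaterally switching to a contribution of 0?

28.23 points

Switching from a contribution of 52 to 0 lets Eli keep an extra 52 points, but lowers the group account by 52, which costs Eli their own share of that drop: 3.2/7 × 52 = 23.77.
Net gain = 52 − 23.77 = 28.23. The private return per contributed unit (0.4571) is below 1, so free-riding is indeed the best response regardless of what the others do.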